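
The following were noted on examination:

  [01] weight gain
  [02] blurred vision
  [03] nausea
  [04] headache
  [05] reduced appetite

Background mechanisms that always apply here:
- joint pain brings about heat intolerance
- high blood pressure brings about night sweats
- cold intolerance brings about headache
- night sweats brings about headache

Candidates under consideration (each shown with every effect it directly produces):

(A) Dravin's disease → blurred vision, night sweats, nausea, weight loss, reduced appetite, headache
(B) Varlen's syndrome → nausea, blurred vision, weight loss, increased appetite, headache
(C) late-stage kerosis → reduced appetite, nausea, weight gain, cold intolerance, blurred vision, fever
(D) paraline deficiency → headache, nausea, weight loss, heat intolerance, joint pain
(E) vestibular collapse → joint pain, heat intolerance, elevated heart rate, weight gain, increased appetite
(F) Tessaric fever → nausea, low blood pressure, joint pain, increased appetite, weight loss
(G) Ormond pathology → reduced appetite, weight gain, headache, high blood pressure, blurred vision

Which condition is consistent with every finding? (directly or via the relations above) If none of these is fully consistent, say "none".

C

Testing each hypothesis:
(A) Dravin's disease — fails on weight gain (predicts weight loss, not weight gain)
(B) Varlen's syndrome — weight gain -; blurred vision +; nausea +; headache +; reduced appetite -
(C) late-stage kerosis — weight gain +; blurred vision +; nausea +; headache + (via cold intolerance → headache); reduced appetite +
(D) paraline deficiency — weight gain -; blurred vision -; nausea +; headache +; reduced appetite -
(E) vestibular collapse — fails on blurred vision, nausea, headache, reduced appetite (predicts increased appetite, not reduced appetite)
(F) Tessaric fever — fails on weight gain, blurred vision, headache, reduced appetite (predicts weight loss, not weight gain; predicts increased appetite, not reduced appetite)
(G) Ormond pathology — weight gain +; blurred vision +; nausea -; headache +; reduced appetite +
(C) is the only candidate with no mismatches.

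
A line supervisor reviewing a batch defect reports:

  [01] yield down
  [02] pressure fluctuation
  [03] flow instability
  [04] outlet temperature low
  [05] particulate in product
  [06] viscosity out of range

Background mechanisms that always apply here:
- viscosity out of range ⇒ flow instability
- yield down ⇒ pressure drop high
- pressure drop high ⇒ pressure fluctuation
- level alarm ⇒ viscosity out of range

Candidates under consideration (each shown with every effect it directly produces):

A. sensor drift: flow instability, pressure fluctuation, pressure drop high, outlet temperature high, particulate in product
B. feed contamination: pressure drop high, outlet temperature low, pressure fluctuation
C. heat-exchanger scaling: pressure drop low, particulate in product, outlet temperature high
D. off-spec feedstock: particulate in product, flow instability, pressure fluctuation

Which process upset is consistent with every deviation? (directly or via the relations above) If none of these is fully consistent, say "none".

Checking each candidate against the observations:
(A) sensor drift — fails on yield down, outlet temperature low, viscosity out of range (predicts outlet temperature high, not outlet temperature low)
(B) feed contamination — does not account for yield down, flow instability, particulate in product, viscosity out of range
(C) heat-exchanger scaling — yield down -; pressure fluctuation -; flow instability -; outlet temperature low -; particulate in product +; viscosity out of range -
(D) off-spec feedstock — does not account for yield down, outlet temperature low, viscosity out of range
None of the listed candidates fits everything.

none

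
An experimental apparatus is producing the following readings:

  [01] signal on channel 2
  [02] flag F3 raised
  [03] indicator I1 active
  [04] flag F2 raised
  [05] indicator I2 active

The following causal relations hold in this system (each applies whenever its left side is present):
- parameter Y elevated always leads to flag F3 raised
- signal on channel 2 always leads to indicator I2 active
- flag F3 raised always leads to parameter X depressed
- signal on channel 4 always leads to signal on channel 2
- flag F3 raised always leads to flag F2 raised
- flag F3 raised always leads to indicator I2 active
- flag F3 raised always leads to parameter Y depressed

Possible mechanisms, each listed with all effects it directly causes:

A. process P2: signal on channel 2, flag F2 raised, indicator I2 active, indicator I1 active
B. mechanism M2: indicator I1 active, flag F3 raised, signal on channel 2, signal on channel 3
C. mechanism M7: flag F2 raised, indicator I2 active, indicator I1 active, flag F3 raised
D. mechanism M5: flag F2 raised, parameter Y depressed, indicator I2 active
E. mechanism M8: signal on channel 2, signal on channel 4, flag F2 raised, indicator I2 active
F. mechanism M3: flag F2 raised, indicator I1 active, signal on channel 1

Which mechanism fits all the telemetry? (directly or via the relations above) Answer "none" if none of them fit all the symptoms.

B

Checking each candidate against the observations:
(A) process P2 — signal on channel 2 yes; flag F3 raised NO; indicator I1 active yes; flag F2 raised yes; indicator I2 active yes
(B) mechanism M2 — signal on channel 2 yes; flag F3 raised yes; indicator I1 active yes; flag F2 raised yes (by flag F3 raised → flag F2 raised); indicator I2 active yes (by signal on channel 2 → indicator I2 active)
(C) mechanism M7 — does not account for signal on channel 2
(D) mechanism M5 — does not account for signal on channel 2, flag F3 raised, indicator I1 active
(E) mechanism M8 — signal on channel 2 yes; flag F3 raised NO; indicator I1 active NO; flag F2 raised yes; indicator I2 active yes
(F) mechanism M3 — does not account for signal on channel 2, flag F3 raised, indicator I2 active
(B) alone accounts for all the evidence.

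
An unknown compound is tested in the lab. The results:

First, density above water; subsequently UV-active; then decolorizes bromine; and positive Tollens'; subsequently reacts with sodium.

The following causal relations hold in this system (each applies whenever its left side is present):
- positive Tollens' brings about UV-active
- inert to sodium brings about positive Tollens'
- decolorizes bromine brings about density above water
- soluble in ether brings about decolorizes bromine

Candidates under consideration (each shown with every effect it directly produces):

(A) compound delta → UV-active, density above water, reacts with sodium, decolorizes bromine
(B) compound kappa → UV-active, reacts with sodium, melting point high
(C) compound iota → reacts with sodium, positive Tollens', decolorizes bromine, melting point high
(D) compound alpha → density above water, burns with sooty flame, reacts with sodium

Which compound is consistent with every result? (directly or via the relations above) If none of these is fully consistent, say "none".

C

For each candidate, compare predicted effects to what was observed:
(A) compound delta — does not account for positive Tollens'
(B) compound kappa — does not account for density above water, decolorizes bromine, positive Tollens'
(C) compound iota — density above water yes (by decolorizes bromine → density above water); UV-active yes (by positive Tollens' → UV-active); decolorizes bromine yes; positive Tollens' yes; reacts with sodium yes
(D) compound alpha — density above water yes; UV-active NO; decolorizes bromine NO; positive Tollens' NO; reacts with sodium yes
Only (C) is consistent with every observation.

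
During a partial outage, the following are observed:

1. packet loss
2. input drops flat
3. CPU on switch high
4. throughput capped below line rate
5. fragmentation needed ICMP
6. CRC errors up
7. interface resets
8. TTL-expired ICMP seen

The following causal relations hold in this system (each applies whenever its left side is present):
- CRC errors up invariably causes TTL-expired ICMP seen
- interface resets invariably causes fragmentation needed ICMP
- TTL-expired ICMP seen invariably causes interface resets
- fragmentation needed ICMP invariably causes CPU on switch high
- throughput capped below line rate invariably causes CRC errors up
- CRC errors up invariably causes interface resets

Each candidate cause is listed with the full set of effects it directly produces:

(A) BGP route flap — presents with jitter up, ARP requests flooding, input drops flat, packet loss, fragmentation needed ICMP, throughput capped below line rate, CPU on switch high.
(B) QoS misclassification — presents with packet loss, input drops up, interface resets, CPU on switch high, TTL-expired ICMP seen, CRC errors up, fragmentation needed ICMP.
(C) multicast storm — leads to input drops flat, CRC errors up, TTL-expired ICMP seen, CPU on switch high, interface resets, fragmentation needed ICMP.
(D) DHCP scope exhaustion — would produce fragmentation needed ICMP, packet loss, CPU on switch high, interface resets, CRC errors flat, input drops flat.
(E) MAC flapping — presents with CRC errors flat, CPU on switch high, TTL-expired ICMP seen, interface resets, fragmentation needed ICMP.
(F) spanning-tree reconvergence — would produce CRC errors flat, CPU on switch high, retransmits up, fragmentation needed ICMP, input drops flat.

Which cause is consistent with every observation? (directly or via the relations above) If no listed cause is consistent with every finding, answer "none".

Checking each candidate against the observations:
(A) BGP route flap — accounts for every observation (CRC errors up by throughput capped below line rate → CRC errors up)
(B) QoS misclassification — fails on input drops flat, throughput capped below line rate (predicts input drops up, not input drops flat)
(C) multicast storm — packet loss miss; input drops flat match; CPU on switch high match; throughput capped below line rate miss; fragmentation needed ICMP match; CRC errors up match; interface resets match; TTL-expired ICMP seen match
(D) DHCP scope exhaustion — fails on throughput capped below line rate, CRC errors up, TTL-expired ICMP seen (predicts CRC errors flat, not CRC errors up)
(E) MAC flapping — fails on packet loss, input drops flat, throughput capped below line rate, CRC errors up (predicts CRC errors flat, not CRC errors up)
(F) spanning-tree reconvergence — packet loss miss; input drops flat match; CPU on switch high match; throughput capped below line rate miss; fragmentation needed ICMP match; CRC errors up miss; interface resets miss; TTL-expired ICMP seen miss
Only (A) is consistent with every observation.

A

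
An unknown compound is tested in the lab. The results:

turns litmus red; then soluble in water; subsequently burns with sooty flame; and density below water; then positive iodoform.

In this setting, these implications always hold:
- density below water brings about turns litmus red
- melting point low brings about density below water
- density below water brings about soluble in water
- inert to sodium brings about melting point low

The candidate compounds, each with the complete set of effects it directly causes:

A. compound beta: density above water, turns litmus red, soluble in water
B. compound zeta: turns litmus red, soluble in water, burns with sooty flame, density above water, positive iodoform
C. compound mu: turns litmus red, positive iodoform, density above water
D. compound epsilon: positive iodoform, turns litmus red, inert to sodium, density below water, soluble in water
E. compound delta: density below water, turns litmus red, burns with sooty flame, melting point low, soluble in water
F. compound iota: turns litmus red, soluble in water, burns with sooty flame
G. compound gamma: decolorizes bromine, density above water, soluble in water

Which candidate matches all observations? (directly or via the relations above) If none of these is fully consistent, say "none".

Testing each hypothesis:
(A) compound beta — fails on burns with sooty flame, density below water, positive iodoform (predicts density above water, not density below water)
(B) compound zeta — fails on density below water (predicts density above water, not density below water)
(C) compound mu — turns litmus red ✓; soluble in water ✗; burns with sooty flame ✗; density below water ✗; positive iodoform ✓
(D) compound epsilon — does not account for burns with sooty flame
(E) compound delta — turns litmus red ✓; soluble in water ✓; burns with sooty flame ✓; density below water ✓; positive iodoform ✗
(F) compound iota — turns litmus red ✓; soluble in water ✓; burns with sooty flame ✓; density below water ✗; positive iodoform ✗
(G) compound gamma — turns litmus red ✗; soluble in water ✓; burns with sooty flame ✗; density below water ✗; positive iodoform ✗
Every candidate fails on at least one observation.

none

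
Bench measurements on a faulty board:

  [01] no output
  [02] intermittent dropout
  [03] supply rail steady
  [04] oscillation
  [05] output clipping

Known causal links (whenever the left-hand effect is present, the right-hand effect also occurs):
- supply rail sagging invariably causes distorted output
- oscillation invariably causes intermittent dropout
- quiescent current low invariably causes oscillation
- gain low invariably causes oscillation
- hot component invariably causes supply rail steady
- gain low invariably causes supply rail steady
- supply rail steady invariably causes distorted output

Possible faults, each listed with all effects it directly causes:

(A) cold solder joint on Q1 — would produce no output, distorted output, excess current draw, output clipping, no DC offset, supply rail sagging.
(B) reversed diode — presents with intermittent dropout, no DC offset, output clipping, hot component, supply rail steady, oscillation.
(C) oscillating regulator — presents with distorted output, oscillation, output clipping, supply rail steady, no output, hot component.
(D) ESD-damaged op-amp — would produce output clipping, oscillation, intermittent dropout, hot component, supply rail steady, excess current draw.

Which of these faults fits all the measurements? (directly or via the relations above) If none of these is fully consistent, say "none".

C

For each candidate, compare predicted effects to what was observed:
(A) cold solder joint on Q1 — no output match; intermittent dropout miss; supply rail steady miss; oscillation miss; output clipping match
(B) reversed diode — no output miss; intermittent dropout match; supply rail steady match; oscillation match; output clipping match
(C) oscillating regulator — accounts for every observation (intermittent dropout through oscillation → intermittent dropout)
(D) ESD-damaged op-amp — no output miss; intermittent dropout match; supply rail steady match; oscillation match; output clipping match
Only (C) is consistent with every observation.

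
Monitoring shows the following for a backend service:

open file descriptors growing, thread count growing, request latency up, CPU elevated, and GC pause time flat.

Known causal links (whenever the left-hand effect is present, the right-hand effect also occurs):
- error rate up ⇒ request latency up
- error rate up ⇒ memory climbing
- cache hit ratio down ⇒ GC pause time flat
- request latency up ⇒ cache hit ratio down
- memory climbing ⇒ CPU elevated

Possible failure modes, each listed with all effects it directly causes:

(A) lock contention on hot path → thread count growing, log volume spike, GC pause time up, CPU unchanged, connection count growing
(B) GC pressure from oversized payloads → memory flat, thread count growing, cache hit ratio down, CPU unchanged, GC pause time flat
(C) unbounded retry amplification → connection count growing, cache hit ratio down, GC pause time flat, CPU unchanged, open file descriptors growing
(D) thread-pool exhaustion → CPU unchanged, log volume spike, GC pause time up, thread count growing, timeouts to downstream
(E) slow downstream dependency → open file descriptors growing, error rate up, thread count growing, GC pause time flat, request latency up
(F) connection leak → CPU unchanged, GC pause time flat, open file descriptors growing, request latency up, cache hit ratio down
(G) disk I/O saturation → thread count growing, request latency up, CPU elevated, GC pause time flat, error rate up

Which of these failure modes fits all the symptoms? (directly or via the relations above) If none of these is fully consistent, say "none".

Per-candidate check:
(A) lock contention on hot path — fails on open file descriptors growing, request latency up, CPU elevated, GC pause time flat (predicts CPU unchanged, not CPU elevated; predicts GC pause time up, not GC pause time flat)
(B) GC pressure from oversized payloads — fails on open file descriptors growing, request latency up, CPU elevated (predicts CPU unchanged, not CPU elevated)
(C) unbounded retry amplification — open file descriptors growing yes; thread count growing NO; request latency up NO; CPU elevated NO; GC pause time flat yes
(D) thread-pool exhaustion — open file descriptors growing NO; thread count growing yes; request latency up NO; CPU elevated NO; GC pause time flat NO
(E) slow downstream dependency — accounts for every observation (CPU elevated via error rate up → memory climbing → CPU elevated)
(F) connection leak — open file descriptors growing yes; thread count growing NO; request latency up yes; CPU elevated NO; GC pause time flat yes
(G) disk I/O saturation — does not account for open file descriptors growing
(E) is the only candidate with no mismatches.

E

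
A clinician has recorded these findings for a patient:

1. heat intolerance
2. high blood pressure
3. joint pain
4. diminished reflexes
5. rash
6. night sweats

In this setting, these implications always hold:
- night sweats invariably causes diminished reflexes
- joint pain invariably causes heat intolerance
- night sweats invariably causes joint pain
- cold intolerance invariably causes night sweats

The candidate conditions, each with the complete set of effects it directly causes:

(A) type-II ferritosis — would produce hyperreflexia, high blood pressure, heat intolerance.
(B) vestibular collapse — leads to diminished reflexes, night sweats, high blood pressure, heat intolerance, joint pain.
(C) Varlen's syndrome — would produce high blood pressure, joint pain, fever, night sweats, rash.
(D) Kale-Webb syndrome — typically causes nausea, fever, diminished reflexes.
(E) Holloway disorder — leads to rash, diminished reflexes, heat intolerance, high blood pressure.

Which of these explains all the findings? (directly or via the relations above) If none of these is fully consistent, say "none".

C

For each candidate, compare predicted effects to what was observed:
(A) type-II ferritosis — fails on joint pain, diminished reflexes, rash, night sweats (predicts hyperreflexia, not diminished reflexes)
(B) vestibular collapse — heat intolerance yes; high blood pressure yes; joint pain yes; diminished reflexes yes; rash NO; night sweats yes
(C) Varlen's syndrome — heat intolerance yes (by joint pain → heat intolerance); high blood pressure yes; joint pain yes; diminished reflexes yes (by night sweats → diminished reflexes); rash yes; night sweats yes
(D) Kale-Webb syndrome — does not account for heat intolerance, high blood pressure, joint pain, rash, night sweats
(E) Holloway disorder — heat intolerance yes; high blood pressure yes; joint pain NO; diminished reflexes yes; rash yes; night sweats NO
(C) alone accounts for all the evidence.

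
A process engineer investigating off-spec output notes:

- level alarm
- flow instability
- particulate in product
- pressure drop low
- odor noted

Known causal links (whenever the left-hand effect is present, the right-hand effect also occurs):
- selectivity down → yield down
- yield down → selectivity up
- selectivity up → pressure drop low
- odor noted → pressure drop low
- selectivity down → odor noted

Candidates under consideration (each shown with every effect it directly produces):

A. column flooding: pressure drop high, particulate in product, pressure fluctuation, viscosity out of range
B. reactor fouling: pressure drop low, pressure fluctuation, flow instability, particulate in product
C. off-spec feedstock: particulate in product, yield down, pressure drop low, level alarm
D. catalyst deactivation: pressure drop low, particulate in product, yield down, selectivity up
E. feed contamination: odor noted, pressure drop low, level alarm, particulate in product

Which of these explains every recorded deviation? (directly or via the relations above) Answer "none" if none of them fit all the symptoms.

For each candidate, compare predicted effects to what was observed:
(A) column flooding — fails on level alarm, flow instability, pressure drop low, odor noted (predicts pressure drop high, not pressure drop low)
(B) reactor fouling — does not account for level alarm, odor noted
(C) off-spec feedstock — level alarm match; flow instability miss; particulate in product match; pressure drop low match; odor noted miss
(D) catalyst deactivation — level alarm miss; flow instability miss; particulate in product match; pressure drop low match; odor noted miss
(E) feed contamination — does not account for flow instability
None of the listed candidates fits everything.

none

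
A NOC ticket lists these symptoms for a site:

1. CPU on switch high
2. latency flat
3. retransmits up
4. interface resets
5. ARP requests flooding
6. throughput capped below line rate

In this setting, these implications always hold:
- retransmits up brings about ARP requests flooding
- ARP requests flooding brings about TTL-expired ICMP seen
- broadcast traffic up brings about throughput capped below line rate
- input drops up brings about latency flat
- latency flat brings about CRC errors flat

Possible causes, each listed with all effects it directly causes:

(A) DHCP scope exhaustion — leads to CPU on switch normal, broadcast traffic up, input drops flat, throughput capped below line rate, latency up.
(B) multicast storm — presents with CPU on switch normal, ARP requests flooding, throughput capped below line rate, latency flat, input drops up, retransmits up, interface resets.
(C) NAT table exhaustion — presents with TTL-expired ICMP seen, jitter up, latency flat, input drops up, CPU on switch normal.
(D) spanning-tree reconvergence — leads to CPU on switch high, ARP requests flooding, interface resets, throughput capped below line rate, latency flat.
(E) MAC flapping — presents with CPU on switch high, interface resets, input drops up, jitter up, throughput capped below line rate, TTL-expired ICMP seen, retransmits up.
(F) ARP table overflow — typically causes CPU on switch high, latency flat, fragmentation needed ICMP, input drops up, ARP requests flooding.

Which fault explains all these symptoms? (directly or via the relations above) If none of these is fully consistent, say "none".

E

Testing each hypothesis:
(A) DHCP scope exhaustion — CPU on switch high NO; latency flat NO; retransmits up NO; interface resets NO; ARP requests flooding NO; throughput capped below line rate yes
(B) multicast storm — CPU on switch high NO; latency flat yes; retransmits up yes; interface resets yes; ARP requests flooding yes; throughput capped below line rate yes
(C) NAT table exhaustion — CPU on switch high NO; latency flat yes; retransmits up NO; interface resets NO; ARP requests flooding NO; throughput capped below line rate NO
(D) spanning-tree reconvergence — CPU on switch high yes; latency flat yes; retransmits up NO; interface resets yes; ARP requests flooding yes; throughput capped below line rate yes
(E) MAC flapping — accounts for every observation (latency flat through input drops up → latency flat)
(F) ARP table overflow — does not account for retransmits up, interface resets, throughput capped below line rate
(E) alone accounts for all the evidence.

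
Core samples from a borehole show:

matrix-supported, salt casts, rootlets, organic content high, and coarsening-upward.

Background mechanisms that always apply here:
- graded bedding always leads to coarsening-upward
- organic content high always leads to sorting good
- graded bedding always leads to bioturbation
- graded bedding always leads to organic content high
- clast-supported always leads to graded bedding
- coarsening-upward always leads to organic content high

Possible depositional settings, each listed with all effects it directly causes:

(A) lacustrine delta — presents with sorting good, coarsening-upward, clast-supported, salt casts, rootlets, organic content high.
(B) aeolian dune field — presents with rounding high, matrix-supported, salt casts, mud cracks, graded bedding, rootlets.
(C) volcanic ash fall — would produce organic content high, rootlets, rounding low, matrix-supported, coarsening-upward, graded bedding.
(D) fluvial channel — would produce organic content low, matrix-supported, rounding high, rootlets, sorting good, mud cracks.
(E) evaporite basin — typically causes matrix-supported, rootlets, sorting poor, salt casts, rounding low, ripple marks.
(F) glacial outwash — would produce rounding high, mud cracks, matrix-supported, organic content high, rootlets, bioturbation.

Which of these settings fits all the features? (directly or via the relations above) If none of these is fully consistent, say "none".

B

For each candidate, compare predicted effects to what was observed:
(A) lacustrine delta — fails on matrix-supported (predicts clast-supported, not matrix-supported)
(B) aeolian dune field — matrix-supported +; salt casts +; rootlets +; organic content high + (through graded bedding → organic content high); coarsening-upward + (through graded bedding → coarsening-upward)
(C) volcanic ash fall — matrix-supported +; salt casts -; rootlets +; organic content high +; coarsening-upward +
(D) fluvial channel — fails on salt casts, organic content high, coarsening-upward (predicts organic content low, not organic content high)
(E) evaporite basin — matrix-supported +; salt casts +; rootlets +; organic content high -; coarsening-upward -
(F) glacial outwash — matrix-supported +; salt casts -; rootlets +; organic content high +; coarsening-upward -
Only (B) is consistent with every observation.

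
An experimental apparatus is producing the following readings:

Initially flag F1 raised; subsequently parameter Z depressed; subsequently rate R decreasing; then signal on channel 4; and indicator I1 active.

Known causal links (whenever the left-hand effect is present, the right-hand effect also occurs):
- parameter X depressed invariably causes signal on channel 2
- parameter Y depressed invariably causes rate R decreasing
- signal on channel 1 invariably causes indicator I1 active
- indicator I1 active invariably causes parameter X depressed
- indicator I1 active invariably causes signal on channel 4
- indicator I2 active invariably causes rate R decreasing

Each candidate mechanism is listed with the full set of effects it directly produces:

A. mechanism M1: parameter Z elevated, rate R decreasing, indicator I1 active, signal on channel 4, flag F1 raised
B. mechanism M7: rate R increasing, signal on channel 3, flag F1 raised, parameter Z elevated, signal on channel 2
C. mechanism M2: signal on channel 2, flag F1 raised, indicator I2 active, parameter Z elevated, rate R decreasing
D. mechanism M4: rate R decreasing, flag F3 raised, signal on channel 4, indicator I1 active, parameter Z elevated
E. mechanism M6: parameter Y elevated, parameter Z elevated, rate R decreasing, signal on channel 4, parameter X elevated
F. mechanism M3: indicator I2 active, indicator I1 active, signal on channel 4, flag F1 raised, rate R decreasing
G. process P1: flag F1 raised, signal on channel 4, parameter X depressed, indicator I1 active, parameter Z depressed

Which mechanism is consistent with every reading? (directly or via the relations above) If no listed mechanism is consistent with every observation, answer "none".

Per-candidate check:
(A) mechanism M1 — fails on parameter Z depressed (predicts parameter Z elevated, not parameter Z depressed)
(B) mechanism M7 — flag F1 raised match; parameter Z depressed miss; rate R decreasing miss; signal on channel 4 miss; indicator I1 active miss
(C) mechanism M2 — flag F1 raised match; parameter Z depressed miss; rate R decreasing match; signal on channel 4 miss; indicator I1 active miss
(D) mechanism M4 — fails on flag F1 raised, parameter Z depressed (predicts parameter Z elevated, not parameter Z depressed)
(E) mechanism M6 — flag F1 raised miss; parameter Z depressed miss; rate R decreasing match; signal on channel 4 match; indicator I1 active miss
(F) mechanism M3 — does not account for parameter Z depressed
(G) process P1 — flag F1 raised match; parameter Z depressed match; rate R decreasing miss; signal on channel 4 match; indicator I1 active match
No candidate is consistent with all observations.

none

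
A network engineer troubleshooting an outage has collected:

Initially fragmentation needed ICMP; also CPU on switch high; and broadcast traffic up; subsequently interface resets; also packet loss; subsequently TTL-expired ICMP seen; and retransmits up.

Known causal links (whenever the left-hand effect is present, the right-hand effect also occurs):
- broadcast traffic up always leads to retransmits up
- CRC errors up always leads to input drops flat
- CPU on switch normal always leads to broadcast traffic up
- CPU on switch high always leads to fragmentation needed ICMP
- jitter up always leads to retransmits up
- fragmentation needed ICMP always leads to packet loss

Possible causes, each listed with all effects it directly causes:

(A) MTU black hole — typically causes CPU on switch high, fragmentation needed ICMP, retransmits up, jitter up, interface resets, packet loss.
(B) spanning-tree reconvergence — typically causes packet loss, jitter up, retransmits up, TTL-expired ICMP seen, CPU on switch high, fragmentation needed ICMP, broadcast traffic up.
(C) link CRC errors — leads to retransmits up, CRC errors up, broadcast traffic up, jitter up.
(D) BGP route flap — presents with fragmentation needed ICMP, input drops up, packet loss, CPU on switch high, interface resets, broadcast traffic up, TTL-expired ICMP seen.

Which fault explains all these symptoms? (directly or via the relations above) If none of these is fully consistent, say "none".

Testing each hypothesis:
(A) MTU black hole — does not account for broadcast traffic up, TTL-expired ICMP seen
(B) spanning-tree reconvergence — does not account for interface resets
(C) link CRC errors — fragmentation needed ICMP -; CPU on switch high -; broadcast traffic up +; interface resets -; packet loss -; TTL-expired ICMP seen -; retransmits up +
(D) BGP route flap — accounts for every observation (retransmits up by broadcast traffic up → retransmits up)
Only (D) is consistent with every observation.

D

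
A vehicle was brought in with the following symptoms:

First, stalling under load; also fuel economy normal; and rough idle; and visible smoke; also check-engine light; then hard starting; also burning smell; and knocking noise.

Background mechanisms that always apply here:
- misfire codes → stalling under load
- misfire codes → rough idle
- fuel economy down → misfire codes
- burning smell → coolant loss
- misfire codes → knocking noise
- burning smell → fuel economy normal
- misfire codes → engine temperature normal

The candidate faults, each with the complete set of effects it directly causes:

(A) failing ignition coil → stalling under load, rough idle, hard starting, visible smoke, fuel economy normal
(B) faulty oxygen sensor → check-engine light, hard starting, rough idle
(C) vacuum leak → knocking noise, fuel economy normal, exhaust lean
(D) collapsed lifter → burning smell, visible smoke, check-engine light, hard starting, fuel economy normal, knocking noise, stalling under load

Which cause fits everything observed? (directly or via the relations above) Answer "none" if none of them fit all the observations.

Checking each candidate against the observations:
(A) failing ignition coil — stalling under load ✓; fuel economy normal ✓; rough idle ✓; visible smoke ✓; check-engine light ✗; hard starting ✓; burning smell ✗; knocking noise ✗
(B) faulty oxygen sensor — does not account for stalling under load, fuel economy normal, visible smoke, burning smell, knocking noise
(C) vacuum leak — stalling under load ✗; fuel economy normal ✓; rough idle ✗; visible smoke ✗; check-engine light ✗; hard starting ✗; burning smell ✗; knocking noise ✓
(D) collapsed lifter — stalling under load ✓; fuel economy normal ✓; rough idle ✗; visible smoke ✓; check-engine light ✓; hard starting ✓; burning smell ✓; knocking noise ✓
None of the listed candidates fits everything.

none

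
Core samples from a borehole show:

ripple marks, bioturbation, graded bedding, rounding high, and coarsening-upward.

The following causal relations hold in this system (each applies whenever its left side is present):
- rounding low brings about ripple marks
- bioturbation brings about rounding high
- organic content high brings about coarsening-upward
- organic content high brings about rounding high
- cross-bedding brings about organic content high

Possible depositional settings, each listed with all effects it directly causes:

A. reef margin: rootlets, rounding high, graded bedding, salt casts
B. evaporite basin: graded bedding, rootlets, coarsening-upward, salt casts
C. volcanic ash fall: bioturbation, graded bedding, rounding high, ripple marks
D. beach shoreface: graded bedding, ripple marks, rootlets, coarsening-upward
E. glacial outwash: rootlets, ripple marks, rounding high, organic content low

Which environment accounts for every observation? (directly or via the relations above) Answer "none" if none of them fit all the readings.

none

Testing each hypothesis:
(A) reef margin — does not account for ripple marks, bioturbation, coarsening-upward
(B) evaporite basin — does not account for ripple marks, bioturbation, rounding high
(C) volcanic ash fall — ripple marks ✓; bioturbation ✓; graded bedding ✓; rounding high ✓; coarsening-upward ✗
(D) beach shoreface — ripple marks ✓; bioturbation ✗; graded bedding ✓; rounding high ✗; coarsening-upward ✓
(E) glacial outwash — ripple marks ✓; bioturbation ✗; graded bedding ✗; rounding high ✓; coarsening-upward ✗
Every candidate fails on at least one observation.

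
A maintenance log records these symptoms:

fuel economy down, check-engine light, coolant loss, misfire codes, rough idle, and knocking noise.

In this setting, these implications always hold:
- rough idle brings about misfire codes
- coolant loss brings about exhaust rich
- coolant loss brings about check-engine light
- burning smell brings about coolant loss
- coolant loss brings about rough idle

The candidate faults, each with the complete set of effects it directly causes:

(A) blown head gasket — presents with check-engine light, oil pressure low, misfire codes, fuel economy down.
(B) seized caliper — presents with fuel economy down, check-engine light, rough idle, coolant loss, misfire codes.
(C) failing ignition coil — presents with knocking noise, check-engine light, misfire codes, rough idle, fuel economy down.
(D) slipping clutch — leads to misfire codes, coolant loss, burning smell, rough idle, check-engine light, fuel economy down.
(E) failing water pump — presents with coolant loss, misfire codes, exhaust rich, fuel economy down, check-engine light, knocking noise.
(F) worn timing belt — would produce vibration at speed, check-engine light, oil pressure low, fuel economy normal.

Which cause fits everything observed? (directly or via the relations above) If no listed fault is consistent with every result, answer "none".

E

Per-candidate check:
(A) blown head gasket — fuel economy down yes; check-engine light yes; coolant loss NO; misfire codes yes; rough idle NO; knocking noise NO
(B) seized caliper — does not account for knocking noise
(C) failing ignition coil — fuel economy down yes; check-engine light yes; coolant loss NO; misfire codes yes; rough idle yes; knocking noise yes
(D) slipping clutch — fuel economy down yes; check-engine light yes; coolant loss yes; misfire codes yes; rough idle yes; knocking noise NO
(E) failing water pump — fuel economy down yes; check-engine light yes; coolant loss yes; misfire codes yes; rough idle yes (through coolant loss → rough idle); knocking noise yes
(F) worn timing belt — fuel economy down NO; check-engine light yes; coolant loss NO; misfire codes NO; rough idle NO; knocking noise NO
(E) alone accounts for all the evidence.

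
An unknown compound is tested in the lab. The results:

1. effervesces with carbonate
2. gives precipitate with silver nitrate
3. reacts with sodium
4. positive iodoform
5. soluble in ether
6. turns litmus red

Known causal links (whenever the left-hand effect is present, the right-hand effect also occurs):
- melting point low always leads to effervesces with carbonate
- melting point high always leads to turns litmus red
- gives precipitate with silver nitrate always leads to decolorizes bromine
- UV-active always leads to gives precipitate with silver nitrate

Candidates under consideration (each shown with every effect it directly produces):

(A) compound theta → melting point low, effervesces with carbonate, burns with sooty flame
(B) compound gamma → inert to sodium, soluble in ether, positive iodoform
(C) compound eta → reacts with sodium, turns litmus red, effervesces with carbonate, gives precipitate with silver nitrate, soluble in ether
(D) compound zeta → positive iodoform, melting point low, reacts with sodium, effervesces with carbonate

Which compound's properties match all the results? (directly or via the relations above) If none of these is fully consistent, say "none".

none

Per-candidate check:
(A) compound theta — effervesces with carbonate yes; gives precipitate with silver nitrate NO; reacts with sodium NO; positive iodoform NO; soluble in ether NO; turns litmus red NO
(B) compound gamma — fails on effervesces with carbonate, gives precipitate with silver nitrate, reacts with sodium, turns litmus red (predicts inert to sodium, not reacts with sodium)
(C) compound eta — does not account for positive iodoform
(D) compound zeta — effervesces with carbonate yes; gives precipitate with silver nitrate NO; reacts with sodium yes; positive iodoform yes; soluble in ether NO; turns litmus red NO
Every candidate fails on at least one observation.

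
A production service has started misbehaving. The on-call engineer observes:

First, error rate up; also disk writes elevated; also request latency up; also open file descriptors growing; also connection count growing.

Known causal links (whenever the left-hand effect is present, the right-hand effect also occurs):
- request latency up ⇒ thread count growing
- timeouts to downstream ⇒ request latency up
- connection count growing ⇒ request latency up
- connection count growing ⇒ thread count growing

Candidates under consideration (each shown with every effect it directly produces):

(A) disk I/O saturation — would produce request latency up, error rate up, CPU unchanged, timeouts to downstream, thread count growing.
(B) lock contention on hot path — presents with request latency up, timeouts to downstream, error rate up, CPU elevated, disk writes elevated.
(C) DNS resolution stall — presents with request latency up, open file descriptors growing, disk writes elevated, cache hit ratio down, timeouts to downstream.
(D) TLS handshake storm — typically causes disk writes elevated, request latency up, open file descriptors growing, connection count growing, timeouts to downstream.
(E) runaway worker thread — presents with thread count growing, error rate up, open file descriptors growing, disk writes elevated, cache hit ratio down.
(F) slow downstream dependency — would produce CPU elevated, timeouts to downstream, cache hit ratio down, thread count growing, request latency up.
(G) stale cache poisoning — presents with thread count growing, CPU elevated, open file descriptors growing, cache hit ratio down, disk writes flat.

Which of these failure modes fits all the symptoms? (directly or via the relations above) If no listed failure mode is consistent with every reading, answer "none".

none

Checking each candidate against the observations:
(A) disk I/O saturation — error rate up match; disk writes elevated miss; request latency up match; open file descriptors growing miss; connection count growing miss
(B) lock contention on hot path — error rate up match; disk writes elevated match; request latency up match; open file descriptors growing miss; connection count growing miss
(C) DNS resolution stall — does not account for error rate up, connection count growing
(D) TLS handshake storm — error rate up miss; disk writes elevated match; request latency up match; open file descriptors growing match; connection count growing match
(E) runaway worker thread — does not account for request latency up, connection count growing
(F) slow downstream dependency — error rate up miss; disk writes elevated miss; request latency up match; open file descriptors growing miss; connection count growing miss
(G) stale cache poisoning — error rate up miss; disk writes elevated miss; request latency up miss; open file descriptors growing match; connection count growing miss
None of the listed candidates fits everything.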